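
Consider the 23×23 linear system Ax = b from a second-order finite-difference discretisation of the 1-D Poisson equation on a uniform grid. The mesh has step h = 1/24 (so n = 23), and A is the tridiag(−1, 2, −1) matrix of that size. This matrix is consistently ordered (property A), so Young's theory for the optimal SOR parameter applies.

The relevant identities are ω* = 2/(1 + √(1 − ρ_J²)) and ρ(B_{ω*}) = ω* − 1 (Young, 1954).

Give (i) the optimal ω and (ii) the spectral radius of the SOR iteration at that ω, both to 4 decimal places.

ρ_J = max_k |cos(kπ/24)| = cos(π/24) = 0.9914
root = sin(π/24) = 0.13053  (since 1−cos² = sin²).
[ω*] 2 ÷ (1 + 0.13053) = 2 ÷ 1.13053 = 1.7691.
ρ_SOR = ω* − 1 = 1.7691 − 1 = 0.7691.

ω* = 1.7691, ρ_SOR = 0.7691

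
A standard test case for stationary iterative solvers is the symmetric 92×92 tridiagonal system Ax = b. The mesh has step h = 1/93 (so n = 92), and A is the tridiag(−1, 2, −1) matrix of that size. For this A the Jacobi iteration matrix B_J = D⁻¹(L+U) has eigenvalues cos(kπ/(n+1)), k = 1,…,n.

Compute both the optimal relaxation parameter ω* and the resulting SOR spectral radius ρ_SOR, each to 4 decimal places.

ω* = 1.9347, ρ_SOR = 0.9347

[ρ_J] n=92: ρ(B_J) = cos(π/(n+1)) = cos(π/93) = 0.9994.
√(1−ρ_J²) simplifies to sin(π/93) = 0.03377.
[ω*] 2 ÷ (1 + 0.03377) = 2 ÷ 1.03377 = 1.9347.
ρ(B_{ω*}) = ω*−1 = 0.9347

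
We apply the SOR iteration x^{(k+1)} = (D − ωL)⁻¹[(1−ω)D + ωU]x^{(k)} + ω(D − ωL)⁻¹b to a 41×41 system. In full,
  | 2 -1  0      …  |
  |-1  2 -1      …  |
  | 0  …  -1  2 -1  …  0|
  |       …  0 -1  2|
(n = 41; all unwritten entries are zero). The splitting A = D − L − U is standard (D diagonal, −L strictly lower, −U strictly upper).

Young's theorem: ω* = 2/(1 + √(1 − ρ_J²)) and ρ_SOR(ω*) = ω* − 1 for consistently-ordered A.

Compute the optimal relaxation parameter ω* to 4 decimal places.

spectrum of D⁻¹(L+U) = {cos(kπ/42) : 1≤k≤41}; ρ_J = cos(π/42) = 0.9972.
√(1−ρ_J²) = |sin(π/42)| = 0.07473
ω* = 2/(1 + 0.07473) = 2/1.07473 = 1.8609.
[ρ_SOR] ω* − 1 = 0.8609.

ω* = 1.8609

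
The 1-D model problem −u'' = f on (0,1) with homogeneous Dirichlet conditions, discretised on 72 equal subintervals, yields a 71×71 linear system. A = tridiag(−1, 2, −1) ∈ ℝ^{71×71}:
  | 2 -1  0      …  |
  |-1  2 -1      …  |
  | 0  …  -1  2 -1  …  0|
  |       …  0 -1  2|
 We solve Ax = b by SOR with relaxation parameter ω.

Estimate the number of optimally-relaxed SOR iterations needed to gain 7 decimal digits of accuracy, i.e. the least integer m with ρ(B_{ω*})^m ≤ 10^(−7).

m = 185

n=71: λ(B_J) = 1 − λ(A)/2 = cos(kπ/72); k=1 gives ρ_J = 0.9990482.
1 − cos²(π/72) = sin²(π/72) ⇒ √(1−ρ_J²) = sin(π/72) = 0.0436194.
ω* = 2/(1 + 0.0436194) = 2/1.0436194 = 1.9164075.
Hence ρ(B_{ω*}) = 1.9164075 − 1 = 0.9164075.
7·ln10 = 16.1181; −ln(0.9164075) = 0.0872941; m = ⌈16.1181/0.0872941⌉ = ⌈184.641⌉ = 185.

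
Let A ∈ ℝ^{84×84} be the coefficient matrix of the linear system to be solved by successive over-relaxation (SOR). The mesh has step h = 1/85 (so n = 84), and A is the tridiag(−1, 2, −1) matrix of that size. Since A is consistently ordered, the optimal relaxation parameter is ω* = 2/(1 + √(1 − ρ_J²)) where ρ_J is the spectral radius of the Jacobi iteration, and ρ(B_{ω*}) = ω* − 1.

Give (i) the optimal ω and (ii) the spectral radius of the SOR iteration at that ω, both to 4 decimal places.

ω* = 1.9287, ρ_SOR = 0.9287

ρ_J = max_k |cos(kπ/85)| = cos(π/85) = 0.9993
root = sin(π/85) = 0.03695  (since 1−cos² = sin²).
Young: ω* = 2/(1+√(1−ρ_J²)) = 2/(1+0.03695) = 2/1.03695 = 1.9287.
At ω = 1.9287 every |λ(B_ω)| = ω−1, so ρ_SOR = 0.9287.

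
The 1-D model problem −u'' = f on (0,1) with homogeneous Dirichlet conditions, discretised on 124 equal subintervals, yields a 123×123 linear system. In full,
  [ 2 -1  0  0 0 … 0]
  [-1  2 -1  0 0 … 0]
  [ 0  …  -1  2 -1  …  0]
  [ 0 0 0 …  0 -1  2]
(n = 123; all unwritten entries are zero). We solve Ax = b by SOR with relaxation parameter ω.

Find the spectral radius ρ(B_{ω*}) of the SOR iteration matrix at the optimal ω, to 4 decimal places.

n=123: λ(B_J) = 1 − λ(A)/2 = cos(kπ/124); k=1 gives ρ_J = 0.9997.
√(1−ρ_J²) = |sin(π/124)| = 0.02533
[ω*] 2 ÷ (1 + 0.02533) = 2 ÷ 1.02533 = 1.9506.
ρ_SOR = ω* − 1 ≈ 0.9506.

ρ_SOR = 0.9506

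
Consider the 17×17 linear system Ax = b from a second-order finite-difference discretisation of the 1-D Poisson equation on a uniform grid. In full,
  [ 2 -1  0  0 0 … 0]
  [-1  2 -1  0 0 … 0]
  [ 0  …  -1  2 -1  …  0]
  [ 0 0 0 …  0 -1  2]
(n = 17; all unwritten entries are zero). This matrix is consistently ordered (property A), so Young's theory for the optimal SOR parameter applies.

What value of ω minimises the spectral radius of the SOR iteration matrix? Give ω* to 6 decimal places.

ω* = 1.704088

½·tridiag(1,0,1) at n=17: λ_k = cos(kπ/18); max |λ| at k=1 ⇒ ρ_J = cos(π/18) ≈ 0.984808.
√(1 − cos²(π/18)) = sin(π/18) ≈ 0.1736482.
Then 2/(1+√(1−ρ_J²)) = 2/(1+0.1736482); ω* = 2/1.1736482 = 1.704088.
ρ_SOR = ω* − 1 ≈ 0.704088.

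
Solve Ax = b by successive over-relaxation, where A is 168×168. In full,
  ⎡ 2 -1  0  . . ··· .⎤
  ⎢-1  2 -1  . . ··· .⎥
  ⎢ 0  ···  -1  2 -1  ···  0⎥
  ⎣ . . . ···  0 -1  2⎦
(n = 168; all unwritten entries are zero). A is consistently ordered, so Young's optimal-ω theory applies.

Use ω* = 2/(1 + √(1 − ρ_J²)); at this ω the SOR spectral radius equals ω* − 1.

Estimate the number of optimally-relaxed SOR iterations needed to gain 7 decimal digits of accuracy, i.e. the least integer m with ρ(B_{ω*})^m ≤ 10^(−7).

spectrum of D⁻¹(L+U) = {cos(kπ/169) : 1≤k≤168}; ρ_J = cos(π/169) = 0.9998272.
√(1−ρ_J²) = |sin(π/169)| = 0.0185882
ω* = 2/(1 + 0.0185882) = 2/1.0185882 = 1.9635020.
At ω = 1.9635020 every |λ(B_ω)| = ω−1, so ρ_SOR = 0.9635020.
Need (0.9635020)^m ≤ 10^(−7): m ≥ 7·ln10/|ln 0.9635020| = 16.1181/0.0371807 = 433.507 ⇒ m = 434.

m = 434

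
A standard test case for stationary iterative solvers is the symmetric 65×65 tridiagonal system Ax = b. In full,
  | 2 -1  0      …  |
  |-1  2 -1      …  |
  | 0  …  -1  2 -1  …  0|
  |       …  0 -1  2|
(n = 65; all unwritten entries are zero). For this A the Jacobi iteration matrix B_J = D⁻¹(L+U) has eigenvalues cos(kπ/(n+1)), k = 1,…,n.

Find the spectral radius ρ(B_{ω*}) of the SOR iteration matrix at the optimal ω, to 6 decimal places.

spectrum of D⁻¹(L+U) = {cos(kπ/66) : 1≤k≤65}; ρ_J = cos(π/66) = 0.998867.
root = sin(π/66) = 0.0475819  (since 1−cos² = sin²).
ω* = 2/(1+0.0475819) = 1.909159
ρ_SOR = ω* − 1 = 1.909159 − 1 = 0.909159.

ρ_SOR = 0.909159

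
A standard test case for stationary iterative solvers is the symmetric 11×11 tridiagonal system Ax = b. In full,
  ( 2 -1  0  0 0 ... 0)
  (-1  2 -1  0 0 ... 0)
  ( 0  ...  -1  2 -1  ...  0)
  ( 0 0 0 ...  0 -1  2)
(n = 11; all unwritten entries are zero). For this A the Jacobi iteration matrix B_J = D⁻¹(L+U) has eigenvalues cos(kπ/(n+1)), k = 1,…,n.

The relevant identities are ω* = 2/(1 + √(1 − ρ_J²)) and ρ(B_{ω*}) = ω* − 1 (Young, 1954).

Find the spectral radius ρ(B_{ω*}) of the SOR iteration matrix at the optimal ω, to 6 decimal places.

ρ_SOR = 0.588791

ρ_J = max_k |cos(kπ/12)| = cos(π/12) = 0.965926
√(1 − cos²(π/12)) = sin(π/12) ≈ 0.2588190.
Then 2/(1+√(1−ρ_J²)) = 2/(1+0.2588190); ω* = 2/1.2588190 = 1.588791.
ρ_SOR = ω* − 1 ≈ 0.588791.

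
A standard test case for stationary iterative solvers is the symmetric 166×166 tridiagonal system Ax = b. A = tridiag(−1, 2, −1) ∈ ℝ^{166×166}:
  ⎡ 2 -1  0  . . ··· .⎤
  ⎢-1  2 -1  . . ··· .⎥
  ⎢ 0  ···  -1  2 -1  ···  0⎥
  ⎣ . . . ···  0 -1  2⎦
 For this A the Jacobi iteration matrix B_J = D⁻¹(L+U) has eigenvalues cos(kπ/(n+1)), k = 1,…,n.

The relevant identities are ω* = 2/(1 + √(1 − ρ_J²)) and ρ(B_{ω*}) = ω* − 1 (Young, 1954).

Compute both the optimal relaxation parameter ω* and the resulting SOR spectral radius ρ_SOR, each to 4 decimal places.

½·tridiag(1,0,1) at n=166: λ_k = cos(kπ/167); max |λ| at k=1 ⇒ ρ_J = cos(π/167) ≈ 0.9998.
√(1−ρ_J²) = |sin(π/167)| = 0.01881
ω* = 2 / (1 + 0.01881) = 2 / 1.01881 ≈ 1.9631.
ρ_SOR = ω* − 1 ≈ 0.9631.

ω* = 1.9631, ρ_SOR = 0.9631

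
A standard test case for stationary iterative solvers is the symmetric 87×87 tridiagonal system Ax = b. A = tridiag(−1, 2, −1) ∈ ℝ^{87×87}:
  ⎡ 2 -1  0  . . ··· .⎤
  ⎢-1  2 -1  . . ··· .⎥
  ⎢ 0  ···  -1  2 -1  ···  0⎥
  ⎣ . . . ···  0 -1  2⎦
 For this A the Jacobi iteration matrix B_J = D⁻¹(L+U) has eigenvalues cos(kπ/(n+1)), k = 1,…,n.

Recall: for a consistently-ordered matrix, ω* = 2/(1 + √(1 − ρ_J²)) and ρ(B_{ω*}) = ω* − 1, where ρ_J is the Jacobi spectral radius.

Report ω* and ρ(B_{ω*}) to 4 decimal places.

B_J for the 87×87 system has eigenvalues cos(kπ/88); ρ_J = cos(π/88) = 0.9994.
√(1−ρ_J²) simplifies to sin(π/88) = 0.03569.
ω* = 2/(1 + 0.03569) = 2/1.03569 = 1.9311.
At ω = 1.9311 every |λ(B_ω)| = ω−1, so ρ_SOR = 0.9311.

ω* = 1.9311, ρ_SOR = 0.9311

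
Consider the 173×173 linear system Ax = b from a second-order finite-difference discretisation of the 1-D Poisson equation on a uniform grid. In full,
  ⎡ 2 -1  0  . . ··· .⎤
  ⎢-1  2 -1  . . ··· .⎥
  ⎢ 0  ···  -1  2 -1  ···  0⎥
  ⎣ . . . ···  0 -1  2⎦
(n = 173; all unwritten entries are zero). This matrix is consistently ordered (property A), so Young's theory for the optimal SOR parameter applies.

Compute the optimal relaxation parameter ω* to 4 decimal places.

½·tridiag(1,0,1) at n=173: λ_k = cos(kπ/174); max |λ| at k=1 ⇒ ρ_J = cos(π/174) ≈ 0.9998.
√(1−ρ_J²) = |sin(π/174)| = 0.01805
Young: ω* = 2/(1+√(1−ρ_J²)) = 2/(1+0.01805) = 2/1.01805 = 1.9645.
and ρ(B_{ω*}) = 1.9645 − 1 = 0.9645.

ω* = 1.9645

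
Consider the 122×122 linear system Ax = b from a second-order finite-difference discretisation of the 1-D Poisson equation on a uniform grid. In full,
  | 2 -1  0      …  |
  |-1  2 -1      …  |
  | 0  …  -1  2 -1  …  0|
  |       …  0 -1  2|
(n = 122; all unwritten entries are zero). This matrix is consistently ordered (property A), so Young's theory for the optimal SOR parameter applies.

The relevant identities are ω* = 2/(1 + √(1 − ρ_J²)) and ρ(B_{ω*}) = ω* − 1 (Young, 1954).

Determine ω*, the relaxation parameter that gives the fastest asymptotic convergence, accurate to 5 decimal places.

[ρ_J] n=122: ρ(B_J) = cos(π/(n+1)) = cos(π/123) = 0.99967.
√(1−ρ_J²) simplifies to sin(π/123) = 0.025539.
Then 2/(1+√(1−ρ_J²)) = 2/(1+0.025539); ω* = 2/1.025539 = 1.95019.
[ρ_SOR] ω* − 1 = 0.95019.

ω* = 1.95019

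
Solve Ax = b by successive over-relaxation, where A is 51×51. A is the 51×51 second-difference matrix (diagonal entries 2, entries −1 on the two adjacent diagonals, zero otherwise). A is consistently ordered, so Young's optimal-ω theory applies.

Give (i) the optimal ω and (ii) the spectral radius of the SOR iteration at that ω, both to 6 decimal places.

With n=51, ρ(Jacobi) = cos(π/52) = 0.998176.
1 − cos²(π/52) = sin²(π/52) ⇒ √(1−ρ_J²) = sin(π/52) = 0.0603785.
Young: ω* = 2/(1+√(1−ρ_J²)) = 2/(1+0.0603785) = 2/1.0603785 = 1.886119.
ρ_SOR = ω* − 1 ≈ 0.886119.

ω* = 1.886119, ρ_SOR = 0.886119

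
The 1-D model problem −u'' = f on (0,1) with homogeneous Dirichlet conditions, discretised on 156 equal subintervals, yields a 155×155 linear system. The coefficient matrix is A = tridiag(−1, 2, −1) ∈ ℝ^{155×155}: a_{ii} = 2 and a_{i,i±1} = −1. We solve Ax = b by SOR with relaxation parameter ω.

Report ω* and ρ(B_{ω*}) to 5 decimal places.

ω* = 1.96052, ρ_SOR = 0.96052

With n=155, ρ(Jacobi) = cos(π/156) = 0.99980.
1 − cos²(π/156) = sin²(π/156) ⇒ √(1−ρ_J²) = sin(π/156) = 0.020137.
ω* = 2/(1+0.020137) = 1.96052
At ω = 1.96052 every |λ(B_ω)| = ω−1, so ρ_SOR = 0.96052.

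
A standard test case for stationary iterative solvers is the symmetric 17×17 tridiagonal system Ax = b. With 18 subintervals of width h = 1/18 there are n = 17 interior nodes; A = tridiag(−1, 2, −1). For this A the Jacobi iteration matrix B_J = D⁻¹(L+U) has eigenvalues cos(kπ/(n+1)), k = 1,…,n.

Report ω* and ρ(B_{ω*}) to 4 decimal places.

ω* = 1.7041, ρ_SOR = 0.7041

B_J for the 17×17 system has eigenvalues cos(kπ/18); ρ_J = cos(π/18) = 0.9848.
√(1 − cos²(π/18)) = sin(π/18) ≈ 0.17365.
Young: ω* = 2/(1+√(1−ρ_J²)) = 2/(1+0.17365) = 2/1.17365 = 1.7041.
ρ_SOR = ω* − 1 ≈ 0.7041.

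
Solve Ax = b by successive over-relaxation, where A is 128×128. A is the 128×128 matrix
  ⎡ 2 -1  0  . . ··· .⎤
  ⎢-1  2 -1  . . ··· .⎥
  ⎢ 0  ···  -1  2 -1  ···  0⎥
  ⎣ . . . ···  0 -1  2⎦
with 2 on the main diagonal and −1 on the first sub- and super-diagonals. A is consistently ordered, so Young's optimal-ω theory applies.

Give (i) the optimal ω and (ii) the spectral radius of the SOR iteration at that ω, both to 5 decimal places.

ω* = 1.95246, ρ_SOR = 0.95246

½·tridiag(1,0,1) at n=128: λ_k = cos(kπ/129); max |λ| at k=1 ⇒ ρ_J = cos(π/129) ≈ 0.99970.
√(1−ρ_J²) = |sin(π/129)| = 0.024351
ω* = 2 / (1 + 0.024351) = 2 / 1.024351 ≈ 1.95246.
ρ_SOR = ω* − 1 = 1.95246 − 1 = 0.95246.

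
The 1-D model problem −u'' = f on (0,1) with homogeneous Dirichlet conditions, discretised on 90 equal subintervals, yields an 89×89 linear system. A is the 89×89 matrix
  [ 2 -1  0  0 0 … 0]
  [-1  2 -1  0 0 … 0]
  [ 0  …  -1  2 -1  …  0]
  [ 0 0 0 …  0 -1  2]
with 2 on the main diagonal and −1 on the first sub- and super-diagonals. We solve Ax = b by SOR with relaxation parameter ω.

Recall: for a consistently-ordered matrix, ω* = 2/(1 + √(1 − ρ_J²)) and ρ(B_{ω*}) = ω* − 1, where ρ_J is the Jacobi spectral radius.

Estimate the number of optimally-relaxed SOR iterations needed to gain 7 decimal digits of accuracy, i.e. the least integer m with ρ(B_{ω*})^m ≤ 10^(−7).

B_J for the 89×89 system has eigenvalues cos(kπ/90); ρ_J = cos(π/90) = 0.9993908.
√(1−ρ_J²) = |sin(π/90)| = 0.0348995
ω* = 2 / (1 + 0.0348995) = 2 / 1.0348995 ≈ 1.9325548.
ρ(B_{ω*}) = ω*−1 = 0.9325548
(0.9325548)^m ≤ 10^{−7}  ⇒  m·ln(0.9325548) ≤ −7·ln10  ⇒  m ≥ 230.828  ⇒  m = 231

m = 231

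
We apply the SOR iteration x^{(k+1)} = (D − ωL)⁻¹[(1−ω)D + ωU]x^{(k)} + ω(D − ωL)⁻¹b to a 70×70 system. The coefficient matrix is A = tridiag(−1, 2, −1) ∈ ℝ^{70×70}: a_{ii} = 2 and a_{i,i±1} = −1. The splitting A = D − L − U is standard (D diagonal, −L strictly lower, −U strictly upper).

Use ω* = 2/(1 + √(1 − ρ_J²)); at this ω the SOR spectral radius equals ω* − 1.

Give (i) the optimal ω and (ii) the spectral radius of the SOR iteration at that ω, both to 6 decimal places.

With n=70, ρ(Jacobi) = cos(π/71) = 0.999021.
1 − cos²(π/71) = sin²(π/71) ⇒ √(1−ρ_J²) = sin(π/71) = 0.0442333.
Young: ω* = 2/(1+√(1−ρ_J²)) = 2/(1+0.0442333) = 2/1.0442333 = 1.915281.
[ρ_SOR] ω* − 1 = 0.915281.

ω* = 1.915281, ρ_SOR = 0.915281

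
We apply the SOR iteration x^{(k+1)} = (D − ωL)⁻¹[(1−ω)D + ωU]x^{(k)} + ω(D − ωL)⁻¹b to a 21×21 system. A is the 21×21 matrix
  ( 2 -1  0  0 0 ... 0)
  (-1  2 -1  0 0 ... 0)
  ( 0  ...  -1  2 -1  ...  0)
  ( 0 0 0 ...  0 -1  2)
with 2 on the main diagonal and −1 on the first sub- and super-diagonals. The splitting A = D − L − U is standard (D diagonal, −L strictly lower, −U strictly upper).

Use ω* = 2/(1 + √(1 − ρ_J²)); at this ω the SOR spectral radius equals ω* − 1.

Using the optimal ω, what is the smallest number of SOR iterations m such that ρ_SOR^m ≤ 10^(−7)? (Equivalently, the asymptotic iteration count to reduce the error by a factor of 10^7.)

With n=21, ρ(Jacobi) = cos(π/22) = 0.9898214.
√(1 − cos²(π/22)) = sin(π/22) ≈ 0.1423148.
ω* = 2/(1+0.1423148) = 1.7508309
Hence ρ(B_{ω*}) = 1.7508309 − 1 = 0.7508309.
ρ_SOR^m ≤ 10^(−7) ⇔ m ≥ 7·ln10/(−ln 0.7508309) = 16.1181/0.286575 = 56.244; m = ⌈56.244⌉ = 57.

m = 57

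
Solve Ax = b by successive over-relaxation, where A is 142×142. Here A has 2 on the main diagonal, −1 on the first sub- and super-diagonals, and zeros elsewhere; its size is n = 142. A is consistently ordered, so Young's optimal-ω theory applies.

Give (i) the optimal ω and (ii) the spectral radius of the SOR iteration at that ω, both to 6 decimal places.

ρ_J = max_k |cos(kπ/143)| = cos(π/143) = 0.999759
1 − cos²(π/143) = sin²(π/143) ⇒ √(1−ρ_J²) = sin(π/143) = 0.0219674.
Young: ω* = 2/(1+√(1−ρ_J²)) = 2/(1+0.0219674) = 2/1.0219674 = 1.957010.
and ρ(B_{ω*}) = 1.957010 − 1 = 0.957010.

ω* = 1.957010, ρ_SOR = 0.957010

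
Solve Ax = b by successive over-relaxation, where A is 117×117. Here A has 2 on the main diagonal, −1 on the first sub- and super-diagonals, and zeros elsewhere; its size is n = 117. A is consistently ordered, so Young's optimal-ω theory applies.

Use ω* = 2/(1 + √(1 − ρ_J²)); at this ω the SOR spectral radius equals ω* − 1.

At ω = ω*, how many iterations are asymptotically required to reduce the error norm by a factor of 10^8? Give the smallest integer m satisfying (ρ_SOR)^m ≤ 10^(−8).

[ρ_J] n=117: ρ(B_J) = cos(π/(n+1)) = cos(π/118) = 0.9996456.
root = sin(π/118) = 0.0266205  (since 1−cos² = sin²).
So ω* = 2/1.0266205 = 1.9481396 (Young).
and ρ(B_{ω*}) = 1.9481396 − 1 = 0.9481396.
(0.9481396)^m ≤ 10^{−8}  ⇒  m·ln(0.9481396) ≤ −8·ln10  ⇒  m ≥ 345.906  ⇒  m = 346

m = 346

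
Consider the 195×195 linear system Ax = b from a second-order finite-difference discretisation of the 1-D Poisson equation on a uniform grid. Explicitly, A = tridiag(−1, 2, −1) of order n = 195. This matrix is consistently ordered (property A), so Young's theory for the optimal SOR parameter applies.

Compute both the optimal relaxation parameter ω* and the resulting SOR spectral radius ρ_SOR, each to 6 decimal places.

[ρ_J] n=195: ρ(B_J) = cos(π/(n+1)) = cos(π/196) = 0.999872.
√(1 − cos²(π/196)) = sin(π/196) ≈ 0.0160278.
ω* = 2/(1 + 0.0160278) = 2/1.0160278 = 1.968450.
Hence ρ(B_{ω*}) = 1.968450 − 1 = 0.968450.

ω* = 1.968450, ρ_SOR = 0.968450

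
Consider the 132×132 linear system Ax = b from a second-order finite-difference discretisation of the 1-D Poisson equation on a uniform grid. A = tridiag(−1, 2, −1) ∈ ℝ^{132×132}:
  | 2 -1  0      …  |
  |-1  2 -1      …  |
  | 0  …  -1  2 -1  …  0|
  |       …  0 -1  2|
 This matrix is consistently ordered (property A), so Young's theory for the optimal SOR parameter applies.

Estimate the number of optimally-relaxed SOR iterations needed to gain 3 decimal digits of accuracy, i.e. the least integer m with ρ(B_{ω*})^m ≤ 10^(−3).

n=132: λ(B_J) = 1 − λ(A)/2 = cos(kπ/133); k=1 gives ρ_J = 0.9997210.
√(1 − cos²(π/133)) = sin(π/133) ≈ 0.0236188.
So ω* = 2/1.0236188 = 1.9538524 (Young).
[ρ_SOR] ω* − 1 = 0.9538524.
Need (0.9538524)^m ≤ 10^(−3): m ≥ 3·ln10/|ln 0.9538524| = 6.90776/0.0472463 = 146.207 ⇒ m = 147.

m = 147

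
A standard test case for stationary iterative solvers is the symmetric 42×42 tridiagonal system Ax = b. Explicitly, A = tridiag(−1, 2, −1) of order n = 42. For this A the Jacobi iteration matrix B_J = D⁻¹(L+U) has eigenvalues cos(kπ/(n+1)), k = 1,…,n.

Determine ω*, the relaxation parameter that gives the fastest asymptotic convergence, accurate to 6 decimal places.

With n=42, ρ(Jacobi) = cos(π/43) = 0.997332.
√(1−ρ_J²) simplifies to sin(π/43) = 0.0729953.
[ω*] 2 ÷ (1 + 0.0729953) = 2 ÷ 1.0729953 = 1.863941.
At ω = 1.863941 every |λ(B_ω)| = ω−1, so ρ_SOR = 0.863941.

ω* = 1.863941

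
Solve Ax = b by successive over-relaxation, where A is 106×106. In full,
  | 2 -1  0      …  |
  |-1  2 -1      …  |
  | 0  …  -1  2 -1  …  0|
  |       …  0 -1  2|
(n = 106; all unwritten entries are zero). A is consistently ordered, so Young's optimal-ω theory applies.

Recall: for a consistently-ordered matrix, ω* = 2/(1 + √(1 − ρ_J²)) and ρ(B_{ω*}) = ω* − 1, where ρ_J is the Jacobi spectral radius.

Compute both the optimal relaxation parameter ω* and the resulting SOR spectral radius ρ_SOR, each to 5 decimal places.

ω* = 1.94296, ρ_SOR = 0.94296

spectrum of D⁻¹(L+U) = {cos(kπ/107) : 1≤k≤106}; ρ_J = cos(π/107) = 0.99957.
root = sin(π/107) = 0.029356  (since 1−cos² = sin²).
[ω*] 2 ÷ (1 + 0.029356) = 2 ÷ 1.029356 = 1.94296.
[ρ_SOR] ω* − 1 = 0.94296.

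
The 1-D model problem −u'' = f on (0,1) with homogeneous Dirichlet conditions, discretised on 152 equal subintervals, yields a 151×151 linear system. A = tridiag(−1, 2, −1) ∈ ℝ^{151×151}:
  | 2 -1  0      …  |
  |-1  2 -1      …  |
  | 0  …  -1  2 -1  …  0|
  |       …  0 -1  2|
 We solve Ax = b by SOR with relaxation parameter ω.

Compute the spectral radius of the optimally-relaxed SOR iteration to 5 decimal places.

B_J for the 151×151 system has eigenvalues cos(kπ/152); ρ_J = cos(π/152) = 0.99979.
√(1 − cos²(π/152)) = sin(π/152) ≈ 0.020667.
ω* = 2 / (1 + 0.020667) = 2 / 1.020667 ≈ 1.95950.
Hence ρ(B_{ω*}) = 1.95950 − 1 = 0.95950.

ρ_SOR = 0.95950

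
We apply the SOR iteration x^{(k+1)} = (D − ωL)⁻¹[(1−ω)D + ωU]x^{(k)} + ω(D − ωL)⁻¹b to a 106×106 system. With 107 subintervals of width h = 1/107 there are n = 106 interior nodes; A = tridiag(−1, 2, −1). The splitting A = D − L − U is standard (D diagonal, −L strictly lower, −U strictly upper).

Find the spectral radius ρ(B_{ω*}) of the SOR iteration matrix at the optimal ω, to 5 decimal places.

ρ_SOR = 0.94296

½·tridiag(1,0,1) at n=106: λ_k = cos(kπ/107); max |λ| at k=1 ⇒ ρ_J = cos(π/107) ≈ 0.99957.
root = sin(π/107) = 0.029356  (since 1−cos² = sin²).
ω* = 2/(1 + 0.029356) = 2/1.029356 = 1.94296.
Hence ρ(B_{ω*}) = 1.94296 − 1 = 0.94296.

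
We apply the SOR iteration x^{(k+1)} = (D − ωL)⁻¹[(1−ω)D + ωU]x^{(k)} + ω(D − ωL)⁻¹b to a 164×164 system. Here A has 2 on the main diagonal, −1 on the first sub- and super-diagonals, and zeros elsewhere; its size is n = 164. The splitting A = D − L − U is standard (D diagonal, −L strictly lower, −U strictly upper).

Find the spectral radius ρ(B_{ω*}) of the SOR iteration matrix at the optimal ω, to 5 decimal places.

B_J for the 164×164 system has eigenvalues cos(kπ/165); ρ_J = cos(π/165) = 0.99982.
root = sin(π/165) = 0.019039  (since 1−cos² = sin²).
ω* = 2/(1+0.019039) = 1.96263
At ω = 1.96263 every |λ(B_ω)| = ω−1, so ρ_SOR = 0.96263.

ρ_SOR = 0.96263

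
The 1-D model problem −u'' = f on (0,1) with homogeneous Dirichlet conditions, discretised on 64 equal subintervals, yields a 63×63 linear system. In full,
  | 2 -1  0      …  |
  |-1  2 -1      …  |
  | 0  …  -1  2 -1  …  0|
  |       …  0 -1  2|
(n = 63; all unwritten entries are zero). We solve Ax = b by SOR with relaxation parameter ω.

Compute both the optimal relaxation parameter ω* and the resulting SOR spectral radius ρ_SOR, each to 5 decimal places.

½·tridiag(1,0,1) at n=63: λ_k = cos(kπ/64); max |λ| at k=1 ⇒ ρ_J = cos(π/64) ≈ 0.99880.
root = sin(π/64) = 0.049068  (since 1−cos² = sin²).
ω* = 2/(1+0.049068) = 1.90645
[ρ_SOR] ω* − 1 = 0.90645.

ω* = 1.90645, ρ_SOR = 0.90645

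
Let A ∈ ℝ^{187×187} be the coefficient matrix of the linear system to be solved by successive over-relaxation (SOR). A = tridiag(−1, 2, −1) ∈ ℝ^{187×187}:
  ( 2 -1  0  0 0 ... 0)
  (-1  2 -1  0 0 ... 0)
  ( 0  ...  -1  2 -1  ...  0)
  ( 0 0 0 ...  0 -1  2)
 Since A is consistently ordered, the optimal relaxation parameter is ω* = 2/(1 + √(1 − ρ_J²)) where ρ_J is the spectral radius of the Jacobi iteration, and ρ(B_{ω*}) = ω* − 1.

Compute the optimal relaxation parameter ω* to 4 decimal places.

n=187: λ(B_J) = 1 − λ(A)/2 = cos(kπ/188); k=1 gives ρ_J = 0.9999.
√(1 − cos²(π/188)) = sin(π/188) ≈ 0.01671.
[ω*] 2 ÷ (1 + 0.01671) = 2 ÷ 1.01671 = 1.9671.
At ω = 1.9671 every |λ(B_ω)| = ω−1, so ρ_SOR = 0.9671.

ω* = 1.9671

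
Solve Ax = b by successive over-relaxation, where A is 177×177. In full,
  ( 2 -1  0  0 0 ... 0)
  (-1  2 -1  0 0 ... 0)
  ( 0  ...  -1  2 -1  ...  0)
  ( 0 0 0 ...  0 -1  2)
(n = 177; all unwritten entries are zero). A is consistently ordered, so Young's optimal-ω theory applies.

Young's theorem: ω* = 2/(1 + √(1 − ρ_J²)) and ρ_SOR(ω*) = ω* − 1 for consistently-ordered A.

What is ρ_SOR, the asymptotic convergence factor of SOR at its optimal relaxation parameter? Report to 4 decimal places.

ρ_SOR = 0.9653

ρ_J = max_k |cos(kπ/178)| = cos(π/178) = 0.9998
√(1−ρ_J²) = |sin(π/178)| = 0.01765
ω* = 2 / (1 + 0.01765) = 2 / 1.01765 ≈ 1.9653.
Hence ρ(B_{ω*}) = 1.9653 − 1 = 0.9653.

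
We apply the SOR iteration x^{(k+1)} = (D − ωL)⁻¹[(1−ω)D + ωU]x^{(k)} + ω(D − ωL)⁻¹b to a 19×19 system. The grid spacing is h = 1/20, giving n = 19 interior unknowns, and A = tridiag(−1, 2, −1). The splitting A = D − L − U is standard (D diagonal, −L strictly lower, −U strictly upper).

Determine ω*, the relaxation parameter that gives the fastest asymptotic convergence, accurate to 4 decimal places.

ω* = 1.7295

ρ_J = max_k |cos(kπ/20)| = cos(π/20) = 0.9877
√(1 − cos²(π/20)) = sin(π/20) ≈ 0.15643.
Then 2/(1+√(1−ρ_J²)) = 2/(1+0.15643); ω* = 2/1.15643 = 1.7295.
[ρ_SOR] ω* − 1 = 0.7295.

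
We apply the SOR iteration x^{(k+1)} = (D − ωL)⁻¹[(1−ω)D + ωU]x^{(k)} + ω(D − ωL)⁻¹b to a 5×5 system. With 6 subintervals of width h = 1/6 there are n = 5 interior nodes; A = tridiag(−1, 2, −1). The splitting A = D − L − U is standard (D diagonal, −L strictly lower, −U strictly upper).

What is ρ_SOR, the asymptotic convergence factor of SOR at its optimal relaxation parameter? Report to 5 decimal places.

ρ_SOR = 0.33333

spectrum of D⁻¹(L+U) = {cos(kπ/6) : 1≤k≤5}; ρ_J = cos(π/6) = 0.86603.
root = sin(π/6) = 0.500000  (since 1−cos² = sin²).
ω* = 2/(1 + 0.500000) = 2/1.500000 = 1.33333.
ρ_SOR = ω* − 1 ≈ 0.33333.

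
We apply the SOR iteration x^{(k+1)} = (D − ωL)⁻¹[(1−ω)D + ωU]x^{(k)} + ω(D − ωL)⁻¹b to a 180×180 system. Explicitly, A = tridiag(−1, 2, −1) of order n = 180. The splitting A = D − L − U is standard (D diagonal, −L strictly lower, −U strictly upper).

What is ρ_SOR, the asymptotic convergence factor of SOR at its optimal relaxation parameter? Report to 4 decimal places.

With n=180, ρ(Jacobi) = cos(π/181) = 0.9998.
√(1−ρ_J²) simplifies to sin(π/181) = 0.01736.
So ω* = 2/1.01736 = 1.9659 (Young).
ρ_SOR = ω* − 1 ≈ 0.9659.

ρ_SOR = 0.9659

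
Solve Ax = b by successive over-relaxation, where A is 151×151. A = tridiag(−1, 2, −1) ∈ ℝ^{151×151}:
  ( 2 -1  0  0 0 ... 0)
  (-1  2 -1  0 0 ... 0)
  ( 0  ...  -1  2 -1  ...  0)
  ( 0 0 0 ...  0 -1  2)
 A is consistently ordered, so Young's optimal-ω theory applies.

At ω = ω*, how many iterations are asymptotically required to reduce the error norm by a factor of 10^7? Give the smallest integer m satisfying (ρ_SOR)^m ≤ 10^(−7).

ρ_J = max_k |cos(kπ/152)| = cos(π/152) = 0.9997864
root = sin(π/152) = 0.0206669  (since 1−cos² = sin²).
Young: ω* = 2/(1+√(1−ρ_J²)) = 2/(1+0.0206669) = 2/1.0206669 = 1.9595031.
ρ(B_{ω*}) = ω*−1 = 0.9595031
m ≥ 7·ln10 / (−ln 0.9595031) = 389.894; smallest integer m = 390.

m = 390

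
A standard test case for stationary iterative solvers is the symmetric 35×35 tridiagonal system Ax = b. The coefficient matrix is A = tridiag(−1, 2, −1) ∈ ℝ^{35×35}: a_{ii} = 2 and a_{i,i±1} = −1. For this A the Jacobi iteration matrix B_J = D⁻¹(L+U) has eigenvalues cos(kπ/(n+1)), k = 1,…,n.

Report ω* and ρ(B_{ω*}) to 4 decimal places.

ω* = 1.8397, ρ_SOR = 0.8397

With n=35, ρ(Jacobi) = cos(π/36) = 0.9962.
√(1 − cos²(π/36)) = sin(π/36) ≈ 0.08716.
So ω* = 2/1.08716 = 1.8397 (Young).
ρ_SOR = ω* − 1 ≈ 0.8397.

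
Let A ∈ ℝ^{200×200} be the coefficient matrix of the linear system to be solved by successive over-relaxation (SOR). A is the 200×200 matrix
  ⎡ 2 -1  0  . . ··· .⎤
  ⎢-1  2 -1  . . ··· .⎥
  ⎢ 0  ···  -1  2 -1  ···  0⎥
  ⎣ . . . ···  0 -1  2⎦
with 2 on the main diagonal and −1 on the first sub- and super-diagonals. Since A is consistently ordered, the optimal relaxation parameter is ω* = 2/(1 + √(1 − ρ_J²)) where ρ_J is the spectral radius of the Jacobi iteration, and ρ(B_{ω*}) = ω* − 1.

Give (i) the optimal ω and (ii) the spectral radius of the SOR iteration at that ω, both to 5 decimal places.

½·tridiag(1,0,1) at n=200: λ_k = cos(kπ/201); max |λ| at k=1 ⇒ ρ_J = cos(π/201) ≈ 0.99988.
1 − cos²(π/201) = sin²(π/201) ⇒ √(1−ρ_J²) = sin(π/201) = 0.015629.
Then 2/(1+√(1−ρ_J²)) = 2/(1+0.015629); ω* = 2/1.015629 = 1.96922.
At ω = 1.96922 every |λ(B_ω)| = ω−1, so ρ_SOR = 0.96922.

ω* = 1.96922, ρ_SOR = 0.96922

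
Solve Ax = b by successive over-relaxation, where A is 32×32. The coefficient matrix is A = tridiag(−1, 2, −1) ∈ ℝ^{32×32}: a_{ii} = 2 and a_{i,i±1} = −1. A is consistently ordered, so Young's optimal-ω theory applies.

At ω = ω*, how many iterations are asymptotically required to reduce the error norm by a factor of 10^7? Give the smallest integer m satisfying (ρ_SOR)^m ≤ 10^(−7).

½·tridiag(1,0,1) at n=32: λ_k = cos(kπ/33); max |λ| at k=1 ⇒ ρ_J = cos(π/33) ≈ 0.9954719.
root = sin(π/33) = 0.0950560  (since 1−cos² = sin²).
ω* = 2 / (1 + 0.0950560) = 2 / 1.0950560 ≈ 1.8263906.
Hence ρ(B_{ω*}) = 1.8263906 − 1 = 0.8263906.
ρ_SOR^m ≤ 10^(−7) ⇔ m ≥ 7·ln10/(−ln 0.8263906) = 16.1181/0.190688 = 84.526; m = ⌈84.526⌉ = 85.

m = 85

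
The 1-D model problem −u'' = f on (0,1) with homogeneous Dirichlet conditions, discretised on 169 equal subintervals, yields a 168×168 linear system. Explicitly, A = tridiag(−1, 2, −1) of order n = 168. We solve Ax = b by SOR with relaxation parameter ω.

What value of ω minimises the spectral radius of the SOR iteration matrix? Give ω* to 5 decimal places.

ω* = 1.96350

½·tridiag(1,0,1) at n=168: λ_k = cos(kπ/169); max |λ| at k=1 ⇒ ρ_J = cos(π/169) ≈ 0.99983.
1 − cos²(π/169) = sin²(π/169) ⇒ √(1−ρ_J²) = sin(π/169) = 0.018588.
ω* = 2 / (1 + 0.018588) = 2 / 1.018588 ≈ 1.96350.
[ρ_SOR] ω* − 1 = 0.96350.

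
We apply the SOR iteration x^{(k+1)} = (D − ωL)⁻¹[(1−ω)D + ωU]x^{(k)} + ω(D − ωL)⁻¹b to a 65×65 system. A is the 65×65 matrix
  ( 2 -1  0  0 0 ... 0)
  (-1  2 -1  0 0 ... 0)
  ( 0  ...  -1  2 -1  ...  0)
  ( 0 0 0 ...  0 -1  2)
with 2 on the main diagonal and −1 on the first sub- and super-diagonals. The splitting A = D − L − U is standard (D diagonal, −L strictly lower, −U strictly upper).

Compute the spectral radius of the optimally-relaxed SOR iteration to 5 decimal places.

ρ_SOR = 0.90916

With n=65, ρ(Jacobi) = cos(π/66) = 0.99887.
root = sin(π/66) = 0.047582  (since 1−cos² = sin²).
ω* = 2/(1+0.047582) = 1.90916
ρ(B_{ω*}) = ω*−1 = 0.90916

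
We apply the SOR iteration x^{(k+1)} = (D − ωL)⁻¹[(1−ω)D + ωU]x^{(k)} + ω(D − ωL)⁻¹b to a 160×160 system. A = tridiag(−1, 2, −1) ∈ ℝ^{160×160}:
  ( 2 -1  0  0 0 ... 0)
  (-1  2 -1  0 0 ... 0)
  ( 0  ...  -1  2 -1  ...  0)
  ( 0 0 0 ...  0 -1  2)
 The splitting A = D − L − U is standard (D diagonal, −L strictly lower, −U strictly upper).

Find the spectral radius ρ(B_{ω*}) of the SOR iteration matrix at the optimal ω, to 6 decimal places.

ρ_SOR = 0.961723

ρ_J = max_k |cos(kπ/161)| = cos(π/161) = 0.999810
√(1 − cos²(π/161)) = sin(π/161) ≈ 0.0195118.
So ω* = 2/1.0195118 = 1.961723 (Young).
ρ_SOR = ω* − 1 ≈ 0.961723.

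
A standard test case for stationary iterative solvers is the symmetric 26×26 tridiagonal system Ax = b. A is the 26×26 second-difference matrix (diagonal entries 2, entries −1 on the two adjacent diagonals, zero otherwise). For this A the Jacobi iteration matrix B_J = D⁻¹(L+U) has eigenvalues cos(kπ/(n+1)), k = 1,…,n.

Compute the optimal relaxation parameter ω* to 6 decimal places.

ω* = 1.791966

With n=26, ρ(Jacobi) = cos(π/27) = 0.993238.
root = sin(π/27) = 0.1160929  (since 1−cos² = sin²).
ω* = 2/(1 + 0.1160929) = 2/1.1160929 = 1.791966.
At ω = 1.791966 every |λ(B_ω)| = ω−1, so ρ_SOR = 0.791966.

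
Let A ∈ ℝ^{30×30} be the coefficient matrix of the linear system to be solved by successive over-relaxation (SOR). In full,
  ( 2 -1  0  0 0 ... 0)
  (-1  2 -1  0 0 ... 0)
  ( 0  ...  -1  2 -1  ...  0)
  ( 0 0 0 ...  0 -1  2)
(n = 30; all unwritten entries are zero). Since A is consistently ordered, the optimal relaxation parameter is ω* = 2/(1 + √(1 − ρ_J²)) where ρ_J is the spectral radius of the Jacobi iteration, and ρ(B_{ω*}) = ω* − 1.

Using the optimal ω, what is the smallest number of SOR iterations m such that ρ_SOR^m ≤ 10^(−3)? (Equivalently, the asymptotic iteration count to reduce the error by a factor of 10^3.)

m = 35

[ρ_J] n=30: ρ(B_J) = cos(π/(n+1)) = cos(π/31) = 0.9948693.
√(1−ρ_J²) = |sin(π/31)| = 0.1011683
Then 2/(1+√(1−ρ_J²)) = 2/(1+0.1011683); ω* = 2/1.1011683 = 1.8162528.
At ω = 1.8162528 every |λ(B_ω)| = ω−1, so ρ_SOR = 0.8162528.
m ≥ 3·ln10 / (−ln 0.8162528) = 34.023; smallest integer m = 35.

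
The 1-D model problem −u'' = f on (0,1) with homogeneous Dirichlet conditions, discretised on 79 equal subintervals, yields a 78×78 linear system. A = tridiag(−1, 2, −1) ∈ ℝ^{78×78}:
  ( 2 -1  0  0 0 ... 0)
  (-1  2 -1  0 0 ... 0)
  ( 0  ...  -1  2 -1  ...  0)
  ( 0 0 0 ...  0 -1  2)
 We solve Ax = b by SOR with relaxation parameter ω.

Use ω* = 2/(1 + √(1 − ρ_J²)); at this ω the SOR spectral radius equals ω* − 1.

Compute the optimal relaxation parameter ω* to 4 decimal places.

ω* = 1.9235

spectrum of D⁻¹(L+U) = {cos(kπ/79) : 1≤k≤78}; ρ_J = cos(π/79) = 0.9992.
1 − cos²(π/79) = sin²(π/79) ⇒ √(1−ρ_J²) = sin(π/79) = 0.03976.
ω* = 2/(1 + 0.03976) = 2/1.03976 = 1.9235.
Hence ρ(B_{ω*}) = 1.9235 − 1 = 0.9235.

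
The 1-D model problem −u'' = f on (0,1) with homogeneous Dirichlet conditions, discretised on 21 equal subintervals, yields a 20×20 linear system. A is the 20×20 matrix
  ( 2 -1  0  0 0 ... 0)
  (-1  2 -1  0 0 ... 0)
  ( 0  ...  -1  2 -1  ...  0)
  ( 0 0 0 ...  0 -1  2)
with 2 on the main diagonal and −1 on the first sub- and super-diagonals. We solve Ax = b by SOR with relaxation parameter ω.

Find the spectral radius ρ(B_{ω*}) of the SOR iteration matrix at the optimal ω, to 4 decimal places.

[ρ_J] n=20: ρ(B_J) = cos(π/(n+1)) = cos(π/21) = 0.9888.
1 − cos²(π/21) = sin²(π/21) ⇒ √(1−ρ_J²) = sin(π/21) = 0.14904.
Young: ω* = 2/(1+√(1−ρ_J²)) = 2/(1+0.14904) = 2/1.14904 = 1.7406.
ρ_SOR = ω* − 1 ≈ 0.7406.

ρ_SOR = 0.7406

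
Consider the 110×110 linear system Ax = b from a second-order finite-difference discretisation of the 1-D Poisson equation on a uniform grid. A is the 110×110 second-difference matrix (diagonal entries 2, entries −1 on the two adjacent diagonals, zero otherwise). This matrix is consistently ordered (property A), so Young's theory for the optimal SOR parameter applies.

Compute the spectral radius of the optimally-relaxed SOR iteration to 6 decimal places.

½·tridiag(1,0,1) at n=110: λ_k = cos(kπ/111); max |λ| at k=1 ⇒ ρ_J = cos(π/111) ≈ 0.999600.
√(1 − cos²(π/111)) = sin(π/111) ≈ 0.0282989.
Young: ω* = 2/(1+√(1−ρ_J²)) = 2/(1+0.0282989) = 2/1.0282989 = 1.944960.
ρ_SOR = ω* − 1 ≈ 0.944960.

ρ_SOR = 0.944960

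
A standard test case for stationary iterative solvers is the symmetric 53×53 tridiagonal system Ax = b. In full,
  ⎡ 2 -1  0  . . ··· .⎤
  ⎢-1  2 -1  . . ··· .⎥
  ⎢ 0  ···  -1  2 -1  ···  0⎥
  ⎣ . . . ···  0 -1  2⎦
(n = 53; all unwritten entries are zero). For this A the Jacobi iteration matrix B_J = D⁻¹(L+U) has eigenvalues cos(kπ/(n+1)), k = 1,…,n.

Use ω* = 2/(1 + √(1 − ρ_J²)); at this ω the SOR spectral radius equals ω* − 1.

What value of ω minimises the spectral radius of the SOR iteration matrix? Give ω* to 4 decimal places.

½·tridiag(1,0,1) at n=53: λ_k = cos(kπ/54); max |λ| at k=1 ⇒ ρ_J = cos(π/54) ≈ 0.9983.
1 − cos²(π/54) = sin²(π/54) ⇒ √(1−ρ_J²) = sin(π/54) = 0.05814.
ω* = 2/(1 + 0.05814) = 2/1.05814 = 1.8901.
Hence ρ(B_{ω*}) = 1.8901 − 1 = 0.8901.

ω* = 1.8901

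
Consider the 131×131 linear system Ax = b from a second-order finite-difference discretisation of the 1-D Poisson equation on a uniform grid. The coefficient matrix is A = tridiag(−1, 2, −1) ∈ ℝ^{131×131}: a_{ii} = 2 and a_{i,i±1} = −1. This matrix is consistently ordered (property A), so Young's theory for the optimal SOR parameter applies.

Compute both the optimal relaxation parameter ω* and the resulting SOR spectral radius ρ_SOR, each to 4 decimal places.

ω* = 1.9535, ρ_SOR = 0.9535

With n=131, ρ(Jacobi) = cos(π/132) = 0.9997.
root = sin(π/132) = 0.02380  (since 1−cos² = sin²).
ω* = 2/(1 + 0.02380) = 2/1.02380 = 1.9535.
ρ(B_{ω*}) = ω*−1 = 0.9535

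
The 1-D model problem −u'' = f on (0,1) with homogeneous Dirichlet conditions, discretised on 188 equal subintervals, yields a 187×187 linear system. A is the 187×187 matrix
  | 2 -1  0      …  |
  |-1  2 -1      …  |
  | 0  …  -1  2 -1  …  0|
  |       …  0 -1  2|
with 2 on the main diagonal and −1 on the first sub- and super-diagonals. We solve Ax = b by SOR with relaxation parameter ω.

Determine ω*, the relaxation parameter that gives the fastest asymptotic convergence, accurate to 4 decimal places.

ω* = 1.9671

[ρ_J] n=187: ρ(B_J) = cos(π/(n+1)) = cos(π/188) = 0.9999.
1 − cos²(π/188) = sin²(π/188) ⇒ √(1−ρ_J²) = sin(π/188) = 0.01671.
Young: ω* = 2/(1+√(1−ρ_J²)) = 2/(1+0.01671) = 2/1.01671 = 1.9671.
ρ_SOR = ω* − 1 ≈ 0.9671.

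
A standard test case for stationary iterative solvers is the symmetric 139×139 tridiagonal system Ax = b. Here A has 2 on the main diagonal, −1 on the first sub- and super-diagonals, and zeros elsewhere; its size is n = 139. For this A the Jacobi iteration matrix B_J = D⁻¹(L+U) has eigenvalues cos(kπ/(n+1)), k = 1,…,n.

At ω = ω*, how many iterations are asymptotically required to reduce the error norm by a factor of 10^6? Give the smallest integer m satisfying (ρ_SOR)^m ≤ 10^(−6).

[ρ_J] n=139: ρ(B_J) = cos(π/(n+1)) = cos(π/140) = 0.9997482.
√(1 − cos²(π/140)) = sin(π/140) ≈ 0.0224381.
ω* = 2 / (1 + 0.0224381) = 2 / 1.0224381 ≈ 1.9561086.
ρ(B_{ω*}) = ω*−1 = 0.9561086
m ≥ 6·ln10 / (−ln 0.9561086) = 307.806; smallest integer m = 308.

m = 308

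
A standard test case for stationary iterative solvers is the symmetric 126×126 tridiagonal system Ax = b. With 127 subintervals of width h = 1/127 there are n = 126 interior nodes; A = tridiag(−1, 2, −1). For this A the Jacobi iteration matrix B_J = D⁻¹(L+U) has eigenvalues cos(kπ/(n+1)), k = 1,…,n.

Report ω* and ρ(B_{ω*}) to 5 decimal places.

½·tridiag(1,0,1) at n=126: λ_k = cos(kπ/127); max |λ| at k=1 ⇒ ρ_J = cos(π/127) ≈ 0.99969.
√(1 − cos²(π/127)) = sin(π/127) ≈ 0.024734.
ω* = 2 / (1 + 0.024734) = 2 / 1.024734 ≈ 1.95173.
[ρ_SOR] ω* − 1 = 0.95173.

ω* = 1.95173, ρ_SOR = 0.95173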